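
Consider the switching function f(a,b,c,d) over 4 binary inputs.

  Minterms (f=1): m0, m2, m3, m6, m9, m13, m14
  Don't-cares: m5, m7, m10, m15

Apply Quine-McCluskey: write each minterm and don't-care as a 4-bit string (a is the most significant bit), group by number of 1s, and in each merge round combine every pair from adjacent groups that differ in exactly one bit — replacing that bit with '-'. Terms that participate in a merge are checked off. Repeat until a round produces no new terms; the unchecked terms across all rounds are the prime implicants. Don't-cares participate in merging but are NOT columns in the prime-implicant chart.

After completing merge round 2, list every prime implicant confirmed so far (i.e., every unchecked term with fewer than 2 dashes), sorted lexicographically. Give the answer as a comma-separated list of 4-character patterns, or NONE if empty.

00-0, 1-01

size-2^0 implicants → 0000(✓)  0010(✓)  0011(✓)  0101(✓)  0110(✓)  0111(✓)  1001(✓)  1010(✓)  1101(✓)  1110(✓)  1111(✓)
size-2^1 implicants → -010(✓)  -101(✓)  -110(✓)  -111(✓)  0-10(✓)  0-11(✓)  00-0  001-(✓)  01-1(✓)  011-(✓)  1-01  1-10(✓)  11-1(✓)  111-(✓)
size-2^2 implicants → --10  -1-1  -11-  0-1-
Unchecked terms (primes): --10, -1-1, -11-, 0-1-, 00-0, 1-01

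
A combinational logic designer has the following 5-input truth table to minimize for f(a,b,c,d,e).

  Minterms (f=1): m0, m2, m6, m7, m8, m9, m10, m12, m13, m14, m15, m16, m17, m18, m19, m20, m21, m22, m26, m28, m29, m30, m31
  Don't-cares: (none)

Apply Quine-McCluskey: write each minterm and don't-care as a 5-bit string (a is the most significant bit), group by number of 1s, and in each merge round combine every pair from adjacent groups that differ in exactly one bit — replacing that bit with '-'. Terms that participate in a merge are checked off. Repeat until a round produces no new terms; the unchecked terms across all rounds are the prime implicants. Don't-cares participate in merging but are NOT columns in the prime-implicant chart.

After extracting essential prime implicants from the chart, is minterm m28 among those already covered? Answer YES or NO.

size-2^0 implicants → 00000(✓)  00010(✓)  00110(✓)  00111(✓)  01000(✓)  01001(✓)  01010(✓)  01100(✓)  01101(✓)  01110(✓)  01111(✓)  10000(✓)  10001(✓)  10010(✓)  10011(✓)  10100(✓)  10101(✓)  10110(✓)  11010(✓)  11100(✓)  11101(✓)  11110(✓)  11111(✓)
size-2^1 implicants → -0000(✓)  -0010(✓)  -0110(✓)  -1010(✓)  -1100(✓)  -1101(✓)  -1110(✓)  -1111(✓)  0-000(✓)  0-010(✓)  0-110(✓)  0-111(✓)  00-10(✓)  000-0(✓)  0011-(✓)  01-00(✓)  01-01(✓)  01-10(✓)  010-0(✓)  0100-(✓)  011-0(✓)  011-1(✓)  0110-(✓)  0111-(✓)  1-010(✓)  1-100(✓)  1-101(✓)  1-110(✓)  10-00(✓)  10-01(✓)  10-10(✓)  100-0(✓)  100-1(✓)  1000-(✓)  1001-(✓)  101-0(✓)  1010-(✓)  11-10(✓)  111-0(✓)  111-1(✓)  1110-(✓)  1111-(✓)
size-2^2 implicants → --010(✓)  --110(✓)  -0-10(✓)  -00-0  -1-10(✓)  -11-0(✓)  -11-1(✓)  -110-(✓)  -111-(✓)  0--10(✓)  0-0-0  0-11-  01--0  01-0-  011--(✓)  1--10(✓)  1-1-0  1-10-  10--0  10-0-  100--  111--(✓)
size-2^3 implicants → ---10  -11--
Unchecked terms (primes): ---10, -00-0, -11--, 0-0-0, 0-11-, 01--0, 01-0-, 1-1-0, 1-10-, 10--0, 10-0-, 100--
Minterm coverage:
  m0 ⊆ -00-0,0-0-0
  m2 ⊆ ---10,-00-0,0-0-0
  m6 ⊆ ---10,0-11-
  m7 ⊆ 0-11- [E]
  m8 ⊆ 0-0-0,01--0,01-0-
  m9 ⊆ 01-0- [E]
  m10 ⊆ ---10,0-0-0,01--0
  m12 ⊆ -11--,01--0,01-0-
  m13 ⊆ -11--,01-0-
  m14 ⊆ ---10,-11--,0-11-,01--0
  m15 ⊆ -11--,0-11-
  m16 ⊆ -00-0,10--0,10-0-,100--
  m17 ⊆ 10-0-,100--
  m18 ⊆ ---10,-00-0,10--0,100--
  m19 ⊆ 100-- [E]
  m20 ⊆ 1-1-0,1-10-,10--0,10-0-
  m21 ⊆ 1-10-,10-0-
  m22 ⊆ ---10,1-1-0,10--0
  m26 ⊆ ---10 [E]
  m28 ⊆ -11--,1-1-0,1-10-
  m29 ⊆ -11--,1-10-
  m30 ⊆ ---10,-11--,1-1-0
  m31 ⊆ -11-- [E]
E = {---10, -11--, 0-11-, 01-0-, 100--}

YES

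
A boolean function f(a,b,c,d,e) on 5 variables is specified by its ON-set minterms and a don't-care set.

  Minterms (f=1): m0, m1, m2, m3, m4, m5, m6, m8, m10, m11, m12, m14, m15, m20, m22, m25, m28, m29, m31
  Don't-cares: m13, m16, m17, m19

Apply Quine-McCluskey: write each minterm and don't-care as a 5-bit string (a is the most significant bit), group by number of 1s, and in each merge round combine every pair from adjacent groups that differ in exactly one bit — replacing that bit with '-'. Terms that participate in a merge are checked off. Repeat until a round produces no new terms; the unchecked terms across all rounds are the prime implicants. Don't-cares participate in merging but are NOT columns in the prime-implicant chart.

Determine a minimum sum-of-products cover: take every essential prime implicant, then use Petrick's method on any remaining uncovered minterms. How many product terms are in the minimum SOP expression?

7

Round 0: 00000✓ 00001✓ 00010✓ 00011✓ 00100✓ 00101✓ 00110✓ 01000✓ 01010✓ 01011✓ 01100✓ 01101✓ 01110✓ 01111✓ 10000✓ 10001✓ 10011✓ 10100✓ 10110✓ 11001✓ 11100✓ 11101✓ 11111✓
Round 1: -0000✓ -0001✓ -0011✓ -0100✓ -0110✓ -1100✓ -1101✓ -1111✓ 0-000✓ 0-010✓ 0-011✓ 0-100✓ 0-101✓ 0-110✓ 00-00✓ 00-01✓ 00-10✓ 000-0✓ 000-1✓ 0000-✓ 0001-✓ 001-0✓ 0010-✓ 01-00✓ 01-10✓ 01-11✓ 010-0✓ 0101-✓ 011-0✓ 011-1✓ 0110-✓ 0111-✓ 1-001 1-100✓ 10-00✓ 100-1✓ 1000-✓ 101-0✓ 11-01 111-1✓ 1110-✓
Round 2: --100 -0-00 -00-1 -000- -01-0 -11-1 -110- 0--00✓ 0--10✓ 0-0-0✓ 0-01- 0-1-0✓ 0-10- 00--0✓ 00-0- 000-- 01--0✓ 01-1- 011--
Round 3: 0---0
PIs = {--100, -0-00, -00-1, -000-, -01-0, -11-1, -110-, 0---0, 0-01-, 0-10-, 00-0-, 000--, 01-1-, 011--, 1-001, 11-01}
Coverage chart:
  m0: -0-00,-000-,0---0,00-0-,000--
  m1: -00-1,-000-,00-0-,000--
  m2: 0---0,0-01-,000--
  m3: -00-1,0-01-,000--
  m4: --100,-0-00,-01-0,0---0,0-10-,00-0-
  m5: 0-10-,00-0-
  m6: -01-0,0---0
  m8: 0---0 ←essential
  m10: 0---0,0-01-,01-1-
  m11: 0-01-,01-1-
  m12: --100,-110-,0---0,0-10-,011--
  m14: 0---0,01-1-,011--
  m15: -11-1,01-1-,011--
  m20: --100,-0-00,-01-0
  m22: -01-0 ←essential
  m25: 1-001,11-01
  m28: --100,-110-
  m29: -11-1,-110-,11-01
  m31: -11-1 ←essential
Essential: -01-0, -11-1, 0---0
Petrick residual → --100, 0-01-, 00-0-, 1-001
Min cover (7 terms): cd'e' + b'ce' + bce + a'e' + a'c'd + a'b'd' + ac'd'e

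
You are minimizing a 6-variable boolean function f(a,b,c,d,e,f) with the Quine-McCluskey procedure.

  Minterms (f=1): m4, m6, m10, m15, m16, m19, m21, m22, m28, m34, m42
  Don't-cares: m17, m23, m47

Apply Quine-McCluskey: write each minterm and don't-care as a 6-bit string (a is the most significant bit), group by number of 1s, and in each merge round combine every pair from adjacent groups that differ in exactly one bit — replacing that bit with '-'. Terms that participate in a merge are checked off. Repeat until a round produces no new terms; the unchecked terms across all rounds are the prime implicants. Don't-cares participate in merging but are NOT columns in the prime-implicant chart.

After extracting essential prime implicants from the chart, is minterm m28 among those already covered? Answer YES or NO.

Round 0: 000100✓ 000110✓ 001010✓ 001111✓ 010000✓ 010001✓ 010011✓ 010101✓ 010110✓ 010111✓ 011100 100010✓ 101010✓ 101111✓
Round 1: -01010 -01111 0-0110 0001-0 010-01✓ 010-11✓ 0100-1✓ 01000- 0101-1✓ 01011- 10-010
Round 2: 010--1
PIs = {-01010, -01111, 0-0110, 0001-0, 010--1, 01000-, 01011-, 011100, 10-010}
Coverage chart:
  m4: 0001-0 ←essential
  m6: 0-0110,0001-0
  m10: -01010 ←essential
  m15: -01111 ←essential
  m16: 01000- ←essential
  m19: 010--1 ←essential
  m21: 010--1 ←essential
  m22: 0-0110,01011-
  m28: 011100 ←essential
  m34: 10-010 ←essential
  m42: -01010,10-010
Essential: -01010, -01111, 0001-0, 010--1, 01000-, 011100, 10-010

YES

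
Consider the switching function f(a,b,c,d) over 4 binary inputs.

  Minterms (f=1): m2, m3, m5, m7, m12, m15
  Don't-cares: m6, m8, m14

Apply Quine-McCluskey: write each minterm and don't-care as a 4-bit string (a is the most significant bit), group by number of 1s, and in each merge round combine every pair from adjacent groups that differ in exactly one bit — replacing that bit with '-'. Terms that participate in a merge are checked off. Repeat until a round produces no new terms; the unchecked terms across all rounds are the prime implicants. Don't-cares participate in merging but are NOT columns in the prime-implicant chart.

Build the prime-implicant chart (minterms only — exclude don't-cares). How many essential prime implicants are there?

size-2^0 implicants → 0010(✓)  0011(✓)  0101(✓)  0110(✓)  0111(✓)  1000(✓)  1100(✓)  1110(✓)  1111(✓)
size-2^1 implicants → -110(✓)  -111(✓)  0-10(✓)  0-11(✓)  001-(✓)  01-1  011-(✓)  1-00  11-0  111-(✓)
size-2^2 implicants → -11-  0-1-
Unchecked terms (primes): -11-, 0-1-, 01-1, 1-00, 11-0
Minterm coverage:
  m2 ⊆ 0-1- [E]
  m3 ⊆ 0-1- [E]
  m5 ⊆ 01-1 [E]
  m7 ⊆ -11-,0-1-,01-1
  m12 ⊆ 1-00,11-0
  m15 ⊆ -11- [E]
E = {-11-, 0-1-, 01-1}

3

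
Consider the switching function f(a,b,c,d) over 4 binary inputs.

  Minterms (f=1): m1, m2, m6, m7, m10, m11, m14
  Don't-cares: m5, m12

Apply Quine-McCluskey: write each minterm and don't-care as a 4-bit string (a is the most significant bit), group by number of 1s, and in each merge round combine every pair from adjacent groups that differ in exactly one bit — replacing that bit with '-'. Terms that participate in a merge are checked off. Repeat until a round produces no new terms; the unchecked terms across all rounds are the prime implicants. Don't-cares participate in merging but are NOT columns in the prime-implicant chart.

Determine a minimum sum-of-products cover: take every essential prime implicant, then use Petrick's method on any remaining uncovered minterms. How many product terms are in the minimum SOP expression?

4

size-2^0 implicants → 0001(✓)  0010(✓)  0101(✓)  0110(✓)  0111(✓)  1010(✓)  1011(✓)  1100(✓)  1110(✓)
size-2^1 implicants → -010(✓)  -110(✓)  0-01  0-10(✓)  01-1  011-  1-10(✓)  101-  11-0
size-2^2 implicants → --10
Unchecked terms (primes): --10, 0-01, 01-1, 011-, 101-, 11-0
Minterm coverage:
  m1 ⊆ 0-01 [E]
  m2 ⊆ --10 [E]
  m6 ⊆ --10,011-
  m7 ⊆ 01-1,011-
  m10 ⊆ --10,101-
  m11 ⊆ 101- [E]
  m14 ⊆ --10,11-0
E = {--10, 0-01, 101-}
Petrick residual → 01-1
Cover = cd' + a'c'd + a'bd + ab'c  |cover|=4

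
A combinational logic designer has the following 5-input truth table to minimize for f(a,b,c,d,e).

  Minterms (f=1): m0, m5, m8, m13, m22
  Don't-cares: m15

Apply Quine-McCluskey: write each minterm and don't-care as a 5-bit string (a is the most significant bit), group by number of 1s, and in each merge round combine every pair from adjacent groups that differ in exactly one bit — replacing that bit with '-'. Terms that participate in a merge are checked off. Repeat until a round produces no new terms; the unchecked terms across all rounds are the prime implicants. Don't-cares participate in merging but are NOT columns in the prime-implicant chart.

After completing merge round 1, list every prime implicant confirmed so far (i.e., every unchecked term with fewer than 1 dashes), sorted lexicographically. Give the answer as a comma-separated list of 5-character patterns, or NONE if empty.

10110

[col 0] 00000*, 00101*, 01000*, 01101*, 01111*, 10110
[col 1] 0-000, 0-101, 011-1
Prime implicants: 0-000, 0-101, 011-1, 10110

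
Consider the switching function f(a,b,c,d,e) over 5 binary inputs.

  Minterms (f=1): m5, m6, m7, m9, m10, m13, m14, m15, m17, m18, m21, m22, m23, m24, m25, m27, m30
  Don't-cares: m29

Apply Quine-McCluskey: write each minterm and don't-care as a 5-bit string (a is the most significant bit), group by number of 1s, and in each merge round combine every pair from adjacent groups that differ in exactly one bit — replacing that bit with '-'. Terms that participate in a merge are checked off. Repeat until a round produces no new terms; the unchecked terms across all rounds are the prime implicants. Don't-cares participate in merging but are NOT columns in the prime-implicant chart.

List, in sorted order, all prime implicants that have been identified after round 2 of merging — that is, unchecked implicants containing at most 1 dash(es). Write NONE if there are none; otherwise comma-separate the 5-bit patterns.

01-10, 10-10, 110-1, 1100-

Round 0: 00101✓ 00110✓ 00111✓ 01001✓ 01010✓ 01101✓ 01110✓ 01111✓ 10001✓ 10010✓ 10101✓ 10110✓ 10111✓ 11000✓ 11001✓ 11011✓ 11101✓ 11110✓
Round 1: -0101✓ -0110✓ -0111✓ -1001✓ -1101✓ -1110✓ 0-101✓ 0-110✓ 0-111✓ 001-1✓ 0011-✓ 01-01✓ 01-10 011-1✓ 0111-✓ 1-001✓ 1-101✓ 1-110✓ 10-01✓ 10-10 101-1✓ 1011-✓ 11-01✓ 110-1 1100-
Round 2: --101 --110 -01-1 -011- -1-01 0-1-1 0-11- 1--01
PIs = {--101, --110, -01-1, -011-, -1-01, 0-1-1, 0-11-, 01-10, 1--01, 10-10, 110-1, 1100-}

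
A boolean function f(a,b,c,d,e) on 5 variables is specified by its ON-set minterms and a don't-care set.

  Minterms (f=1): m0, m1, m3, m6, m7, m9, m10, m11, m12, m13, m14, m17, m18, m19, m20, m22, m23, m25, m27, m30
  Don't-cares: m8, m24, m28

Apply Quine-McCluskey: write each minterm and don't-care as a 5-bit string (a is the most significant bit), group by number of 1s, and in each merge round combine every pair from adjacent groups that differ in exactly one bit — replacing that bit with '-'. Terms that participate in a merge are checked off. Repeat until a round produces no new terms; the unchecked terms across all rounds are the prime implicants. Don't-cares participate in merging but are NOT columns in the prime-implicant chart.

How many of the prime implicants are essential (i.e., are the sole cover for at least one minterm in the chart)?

size-2^0 implicants → 00000(✓)  00001(✓)  00011(✓)  00110(✓)  00111(✓)  01000(✓)  01001(✓)  01010(✓)  01011(✓)  01100(✓)  01101(✓)  01110(✓)  10001(✓)  10010(✓)  10011(✓)  10100(✓)  10110(✓)  10111(✓)  11000(✓)  11001(✓)  11011(✓)  11100(✓)  11110(✓)
size-2^1 implicants → -0001(✓)  -0011(✓)  -0110(✓)  -0111(✓)  -1000(✓)  -1001(✓)  -1011(✓)  -1100(✓)  -1110(✓)  0-000(✓)  0-001(✓)  0-011(✓)  0-110(✓)  00-11(✓)  000-1(✓)  0000-(✓)  0011-(✓)  01-00(✓)  01-01(✓)  01-10(✓)  010-0(✓)  010-1(✓)  0100-(✓)  0101-(✓)  011-0(✓)  0110-(✓)  1-001(✓)  1-011(✓)  1-100(✓)  1-110(✓)  10-10(✓)  10-11(✓)  100-1(✓)  1001-(✓)  101-0(✓)  1011-(✓)  11-00(✓)  110-1(✓)  1100-(✓)  111-0(✓)
size-2^2 implicants → --001(✓)  --011(✓)  --110  -0-11  -00-1(✓)  -011-  -1-00  -10-1(✓)  -100-  -11-0  0-0-1(✓)  0-00-  01--0  01-0-  010--  1-0-1(✓)  1-1-0  10-1-
size-2^3 implicants → --0-1
Unchecked terms (primes): --0-1, --110, -0-11, -011-, -1-00, -100-, -11-0, 0-00-, 01--0, 01-0-, 010--, 1-1-0, 10-1-
Minterm coverage:
  m0 ⊆ 0-00- [E]
  m1 ⊆ --0-1,0-00-
  m3 ⊆ --0-1,-0-11
  m6 ⊆ --110,-011-
  m7 ⊆ -0-11,-011-
  m9 ⊆ --0-1,-100-,0-00-,01-0-,010--
  m10 ⊆ 01--0,010--
  m11 ⊆ --0-1,010--
  m12 ⊆ -1-00,-11-0,01--0,01-0-
  m13 ⊆ 01-0- [E]
  m14 ⊆ --110,-11-0,01--0
  m17 ⊆ --0-1 [E]
  m18 ⊆ 10-1- [E]
  m19 ⊆ --0-1,-0-11,10-1-
  m20 ⊆ 1-1-0 [E]
  m22 ⊆ --110,-011-,1-1-0,10-1-
  m23 ⊆ -0-11,-011-,10-1-
  m25 ⊆ --0-1,-100-
  m27 ⊆ --0-1 [E]
  m30 ⊆ --110,-11-0,1-1-0
E = {--0-1, 0-00-, 01-0-, 1-1-0, 10-1-}

5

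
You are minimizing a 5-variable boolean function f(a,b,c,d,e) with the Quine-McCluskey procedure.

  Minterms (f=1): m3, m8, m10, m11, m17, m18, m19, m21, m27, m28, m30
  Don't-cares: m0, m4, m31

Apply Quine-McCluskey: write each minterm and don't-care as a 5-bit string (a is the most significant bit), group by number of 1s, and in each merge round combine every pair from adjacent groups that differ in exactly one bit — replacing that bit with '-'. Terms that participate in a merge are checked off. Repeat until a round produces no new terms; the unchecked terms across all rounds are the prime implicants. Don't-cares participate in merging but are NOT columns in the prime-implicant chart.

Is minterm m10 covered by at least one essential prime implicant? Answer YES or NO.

size-2^0 implicants → 00000(✓)  00011(✓)  00100(✓)  01000(✓)  01010(✓)  01011(✓)  10001(✓)  10010(✓)  10011(✓)  10101(✓)  11011(✓)  11100(✓)  11110(✓)  11111(✓)
size-2^1 implicants → -0011(✓)  -1011(✓)  0-000  0-011(✓)  00-00  010-0  0101-  1-011(✓)  10-01  100-1  1001-  11-11  111-0  1111-
size-2^2 implicants → --011
Unchecked terms (primes): --011, 0-000, 00-00, 010-0, 0101-, 10-01, 100-1, 1001-, 11-11, 111-0, 1111-
Minterm coverage:
  m3 ⊆ --011 [E]
  m8 ⊆ 0-000,010-0
  m10 ⊆ 010-0,0101-
  m11 ⊆ --011,0101-
  m17 ⊆ 10-01,100-1
  m18 ⊆ 1001- [E]
  m19 ⊆ --011,100-1,1001-
  m21 ⊆ 10-01 [E]
  m27 ⊆ --011,11-11
  m28 ⊆ 111-0 [E]
  m30 ⊆ 111-0,1111-
E = {--011, 10-01, 1001-, 111-0}

NO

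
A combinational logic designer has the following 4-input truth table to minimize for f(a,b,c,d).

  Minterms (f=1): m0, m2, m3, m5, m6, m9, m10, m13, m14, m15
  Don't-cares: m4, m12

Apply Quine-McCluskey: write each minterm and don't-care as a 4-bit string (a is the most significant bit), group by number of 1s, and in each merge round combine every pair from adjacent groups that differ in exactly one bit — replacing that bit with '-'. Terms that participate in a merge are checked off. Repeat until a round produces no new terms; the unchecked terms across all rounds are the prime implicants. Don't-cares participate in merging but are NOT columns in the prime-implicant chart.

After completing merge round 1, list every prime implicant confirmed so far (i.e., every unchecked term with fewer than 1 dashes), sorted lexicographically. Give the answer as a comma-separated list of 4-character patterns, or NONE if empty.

Round 0: 0000✓ 0010✓ 0011✓ 0100✓ 0101✓ 0110✓ 1001✓ 1010✓ 1100✓ 1101✓ 1110✓ 1111✓
Round 1: -010✓ -100✓ -101✓ -110✓ 0-00✓ 0-10✓ 00-0✓ 001- 01-0✓ 010-✓ 1-01 1-10✓ 11-0✓ 11-1✓ 110-✓ 111-✓
Round 2: --10 -1-0 -10- 0--0 11--
PIs = {--10, -1-0, -10-, 0--0, 001-, 1-01, 11--}

NONE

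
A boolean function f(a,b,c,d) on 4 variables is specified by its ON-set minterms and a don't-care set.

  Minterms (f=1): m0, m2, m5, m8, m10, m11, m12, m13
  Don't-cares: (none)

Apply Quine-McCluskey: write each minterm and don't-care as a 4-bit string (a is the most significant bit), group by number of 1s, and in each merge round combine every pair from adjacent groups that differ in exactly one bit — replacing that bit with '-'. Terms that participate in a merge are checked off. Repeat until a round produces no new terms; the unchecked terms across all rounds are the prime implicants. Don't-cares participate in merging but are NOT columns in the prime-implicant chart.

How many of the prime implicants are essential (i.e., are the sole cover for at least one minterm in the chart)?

3

Round 0: 0000✓ 0010✓ 0101✓ 1000✓ 1010✓ 1011✓ 1100✓ 1101✓
Round 1: -000✓ -010✓ -101 00-0✓ 1-00 10-0✓ 101- 110-
Round 2: -0-0
PIs = {-0-0, -101, 1-00, 101-, 110-}
Coverage chart:
  m0: -0-0 ←essential
  m2: -0-0 ←essential
  m5: -101 ←essential
  m8: -0-0,1-00
  m10: -0-0,101-
  m11: 101- ←essential
  m12: 1-00,110-
  m13: -101,110-
Essential: -0-0, -101, 101-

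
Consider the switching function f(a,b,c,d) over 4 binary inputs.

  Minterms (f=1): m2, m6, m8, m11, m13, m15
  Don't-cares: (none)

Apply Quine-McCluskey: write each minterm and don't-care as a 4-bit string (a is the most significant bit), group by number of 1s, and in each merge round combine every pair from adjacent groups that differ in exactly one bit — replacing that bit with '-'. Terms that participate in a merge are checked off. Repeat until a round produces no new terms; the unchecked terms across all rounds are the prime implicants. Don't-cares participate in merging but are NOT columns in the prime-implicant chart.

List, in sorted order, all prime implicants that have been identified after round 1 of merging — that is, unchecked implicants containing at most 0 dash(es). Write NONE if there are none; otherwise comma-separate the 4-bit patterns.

1000

[col 0] 0010*, 0110*, 1000, 1011*, 1101*, 1111*
[col 1] 0-10, 1-11, 11-1
Prime implicants: 0-10, 1-11, 1000, 11-1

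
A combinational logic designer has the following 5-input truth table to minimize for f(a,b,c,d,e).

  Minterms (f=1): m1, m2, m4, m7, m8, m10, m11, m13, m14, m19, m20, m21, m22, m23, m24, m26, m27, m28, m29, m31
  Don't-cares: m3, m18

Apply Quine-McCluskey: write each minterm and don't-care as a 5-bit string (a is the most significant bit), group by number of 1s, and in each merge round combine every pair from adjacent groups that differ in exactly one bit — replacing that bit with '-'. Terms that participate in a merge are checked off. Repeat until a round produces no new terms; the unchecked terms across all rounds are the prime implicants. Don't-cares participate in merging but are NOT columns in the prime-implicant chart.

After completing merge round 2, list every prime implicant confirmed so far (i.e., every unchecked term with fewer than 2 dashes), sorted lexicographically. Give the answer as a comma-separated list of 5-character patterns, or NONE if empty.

size-2^0 implicants → 00001(✓)  00010(✓)  00011(✓)  00100(✓)  00111(✓)  01000(✓)  01010(✓)  01011(✓)  01101(✓)  01110(✓)  10010(✓)  10011(✓)  10100(✓)  10101(✓)  10110(✓)  10111(✓)  11000(✓)  11010(✓)  11011(✓)  11100(✓)  11101(✓)  11111(✓)
size-2^1 implicants → -0010(✓)  -0011(✓)  -0100  -0111(✓)  -1000(✓)  -1010(✓)  -1011(✓)  -1101  0-010(✓)  0-011(✓)  00-11(✓)  000-1  0001-(✓)  01-10  010-0(✓)  0101-(✓)  1-010(✓)  1-011(✓)  1-100(✓)  1-101(✓)  1-111(✓)  10-10(✓)  10-11(✓)  1001-(✓)  101-0(✓)  101-1(✓)  1010-(✓)  1011-(✓)  11-00  11-11(✓)  110-0(✓)  1101-(✓)  111-1(✓)  1110-(✓)
size-2^2 implicants → --010(✓)  --011(✓)  -0-11  -001-(✓)  -10-0  -101-(✓)  0-01-(✓)  1--11  1-01-(✓)  1-1-1  1-10-  10-1-  101--
size-2^3 implicants → --01-
Unchecked terms (primes): --01-, -0-11, -0100, -10-0, -1101, 000-1, 01-10, 1--11, 1-1-1, 1-10-, 10-1-, 101--, 11-00

-0100, -1101, 000-1, 01-10, 11-00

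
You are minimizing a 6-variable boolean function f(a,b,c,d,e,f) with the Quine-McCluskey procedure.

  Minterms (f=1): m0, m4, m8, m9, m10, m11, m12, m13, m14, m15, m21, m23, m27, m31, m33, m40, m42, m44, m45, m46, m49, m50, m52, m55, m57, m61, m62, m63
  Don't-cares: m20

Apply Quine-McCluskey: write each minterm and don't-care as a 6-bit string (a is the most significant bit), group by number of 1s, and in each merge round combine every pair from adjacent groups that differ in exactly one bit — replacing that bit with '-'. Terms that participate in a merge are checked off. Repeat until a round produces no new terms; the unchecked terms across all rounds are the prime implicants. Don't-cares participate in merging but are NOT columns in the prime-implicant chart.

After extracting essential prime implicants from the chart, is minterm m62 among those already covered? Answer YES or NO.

NO

[col 0] 000000*, 000100*, 001000*, 001001*, 001010*, 001011*, 001100*, 001101*, 001110*, 001111*, 010100*, 010101*, 010111*, 011011*, 011111*, 100001*, 101000*, 101010*, 101100*, 101101*, 101110*, 110001*, 110010, 110100*, 110111*, 111001*, 111101*, 111110*, 111111*
[col 1] -01000*, -01010*, -01100*, -01101*, -01110*, -10100, -10111*, -11111*, 0-0100, 0-1011*, 0-1111*, 00-000*, 00-100*, 000-00*, 001-00*, 001-01*, 001-10*, 001-11*, 0010-0*, 0010-1*, 00100-*, 00101-*, 0011-0*, 0011-1*, 00110-*, 00111-*, 01-111*, 0101-1, 01010-, 011-11*, 1-0001, 1-1101, 1-1110, 101-00*, 101-10*, 1010-0*, 1011-0*, 10110-*, 11-001, 11-111*, 111-01, 1111-1, 11111-
[col 2] -01-00*, -01-10*, -010-0*, -011-0*, -0110-, -1-111, 0-1-11, 00--00, 001--0*, 001--1*, 001-0-*, 001-1-*, 0010--*, 0011--*, 101--0*
[col 3] -01--0, 001---
Prime implicants: -01--0, -0110-, -1-111, -10100, 0-0100, 0-1-11, 00--00, 001---, 0101-1, 01010-, 1-0001, 1-1101, 1-1110, 11-001, 110010, 111-01, 1111-1, 11111-
PI chart (minterm → PIs covering it):
  0 | 00--00  (sole → essential)
  4 | 0-0100,00--00
  8 | -01--0,00--00,001---
  9 | 001---  (sole → essential)
  10 | -01--0,001---
  11 | 0-1-11,001---
  12 | -01--0,-0110-,00--00,001---
  13 | -0110-,001---
  14 | -01--0,001---
  15 | 0-1-11,001---
  21 | 0101-1,01010-
  23 | -1-111,0101-1
  27 | 0-1-11  (sole → essential)
  31 | -1-111,0-1-11
  33 | 1-0001  (sole → essential)
  40 | -01--0  (sole → essential)
  42 | -01--0  (sole → essential)
  44 | -01--0,-0110-
  45 | -0110-,1-1101
  46 | -01--0,1-1110
  49 | 1-0001,11-001
  50 | 110010  (sole → essential)
  52 | -10100  (sole → essential)
  55 | -1-111  (sole → essential)
  57 | 11-001,111-01
  61 | 1-1101,111-01,1111-1
  62 | 1-1110,11111-
  63 | -1-111,1111-1,11111-
Essential prime implicants: -01--0, -1-111, -10100, 0-1-11, 00--00, 001---, 1-0001, 110010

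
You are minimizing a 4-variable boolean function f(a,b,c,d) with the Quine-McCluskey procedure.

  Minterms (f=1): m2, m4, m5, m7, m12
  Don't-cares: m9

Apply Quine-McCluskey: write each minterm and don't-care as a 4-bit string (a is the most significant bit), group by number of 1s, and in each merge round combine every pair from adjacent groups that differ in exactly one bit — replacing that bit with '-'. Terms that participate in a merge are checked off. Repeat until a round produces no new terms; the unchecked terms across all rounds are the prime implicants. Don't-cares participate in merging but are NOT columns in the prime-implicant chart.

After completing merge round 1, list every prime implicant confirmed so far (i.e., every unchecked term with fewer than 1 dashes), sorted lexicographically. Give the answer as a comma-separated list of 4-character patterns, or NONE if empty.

0010, 1001

Round 0: 0010 0100✓ 0101✓ 0111✓ 1001 1100✓
Round 1: -100 01-1 010-
PIs = {-100, 0010, 01-1, 010-, 1001}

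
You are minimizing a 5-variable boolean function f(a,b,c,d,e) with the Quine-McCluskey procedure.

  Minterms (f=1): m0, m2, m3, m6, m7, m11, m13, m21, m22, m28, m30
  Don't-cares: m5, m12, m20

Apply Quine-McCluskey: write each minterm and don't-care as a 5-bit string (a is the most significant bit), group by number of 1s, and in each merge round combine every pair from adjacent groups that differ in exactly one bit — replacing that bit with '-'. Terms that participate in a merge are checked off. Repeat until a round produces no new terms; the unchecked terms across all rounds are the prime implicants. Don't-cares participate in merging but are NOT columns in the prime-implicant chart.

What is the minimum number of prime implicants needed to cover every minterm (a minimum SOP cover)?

6

Round 0: 00000✓ 00010✓ 00011✓ 00101✓ 00110✓ 00111✓ 01011✓ 01100✓ 01101✓ 10100✓ 10101✓ 10110✓ 11100✓ 11110✓
Round 1: -0101 -0110 -1100 0-011 0-101 00-10✓ 00-11✓ 000-0 0001-✓ 001-1 0011-✓ 0110- 1-100✓ 1-110✓ 101-0✓ 1010- 111-0✓
Round 2: 00-1- 1-1-0
PIs = {-0101, -0110, -1100, 0-011, 0-101, 00-1-, 000-0, 001-1, 0110-, 1-1-0, 1010-}
Coverage chart:
  m0: 000-0 ←essential
  m2: 00-1-,000-0
  m3: 0-011,00-1-
  m6: -0110,00-1-
  m7: 00-1-,001-1
  m11: 0-011 ←essential
  m13: 0-101,0110-
  m21: -0101,1010-
  m22: -0110,1-1-0
  m28: -1100,1-1-0
  m30: 1-1-0 ←essential
Essential: 0-011, 000-0, 1-1-0
Petrick residual → -0101, 0-101, 00-1-
Min cover (6 terms): b'cd'e + a'c'de + a'cd'e + a'b'd + a'b'c'e' + ace'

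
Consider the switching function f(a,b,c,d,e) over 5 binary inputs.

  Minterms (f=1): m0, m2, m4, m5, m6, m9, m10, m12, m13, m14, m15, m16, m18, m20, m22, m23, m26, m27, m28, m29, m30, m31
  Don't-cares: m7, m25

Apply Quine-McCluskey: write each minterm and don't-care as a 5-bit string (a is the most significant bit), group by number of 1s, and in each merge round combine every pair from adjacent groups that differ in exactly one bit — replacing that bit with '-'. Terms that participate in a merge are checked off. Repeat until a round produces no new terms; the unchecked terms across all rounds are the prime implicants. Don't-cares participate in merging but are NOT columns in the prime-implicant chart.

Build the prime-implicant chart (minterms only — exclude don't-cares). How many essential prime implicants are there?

5

Round 0: 00000✓ 00010✓ 00100✓ 00101✓ 00110✓ 00111✓ 01001✓ 01010✓ 01100✓ 01101✓ 01110✓ 01111✓ 10000✓ 10010✓ 10100✓ 10110✓ 10111✓ 11001✓ 11010✓ 11011✓ 11100✓ 11101✓ 11110✓ 11111✓
Round 1: -0000✓ -0010✓ -0100✓ -0110✓ -0111✓ -1001✓ -1010✓ -1100✓ -1101✓ -1110✓ -1111✓ 0-010✓ 0-100✓ 0-101✓ 0-110✓ 0-111✓ 00-00✓ 00-10✓ 000-0✓ 001-0✓ 001-1✓ 0010-✓ 0011-✓ 01-01✓ 01-10✓ 011-0✓ 011-1✓ 0110-✓ 0111-✓ 1-010✓ 1-100✓ 1-110✓ 1-111✓ 10-00✓ 10-10✓ 100-0✓ 101-0✓ 1011-✓ 11-01✓ 11-10✓ 11-11✓ 110-1✓ 1101-✓ 111-0✓ 111-1✓ 1110-✓ 1111-✓
Round 2: --010✓ --100✓ --110✓ --111✓ -0-00✓ -0-10✓ -00-0✓ -01-0✓ -011-✓ -1-01 -1-10✓ -11-0✓ -11-1✓ -110-✓ -111-✓ 0--10✓ 0-1-0✓ 0-1-1✓ 0-10-✓ 0-11-✓ 00--0✓ 001--✓ 011--✓ 1--10✓ 1-1-0✓ 1-11-✓ 10--0✓ 11--1 11-1- 111--✓
Round 3: ---10 --1-0 --11- -0--0 -11-- 0-1--
PIs = {---10, --1-0, --11-, -0--0, -1-01, -11--, 0-1--, 11--1, 11-1-}
Coverage chart:
  m0: -0--0 ←essential
  m2: ---10,-0--0
  m4: --1-0,-0--0,0-1--
  m5: 0-1-- ←essential
  m6: ---10,--1-0,--11-,-0--0,0-1--
  m9: -1-01 ←essential
  m10: ---10 ←essential
  m12: --1-0,-11--,0-1--
  m13: -1-01,-11--,0-1--
  m14: ---10,--1-0,--11-,-11--,0-1--
  m15: --11-,-11--,0-1--
  m16: -0--0 ←essential
  m18: ---10,-0--0
  m20: --1-0,-0--0
  m22: ---10,--1-0,--11-,-0--0
  m23: --11- ←essential
  m26: ---10,11-1-
  m27: 11--1,11-1-
  m28: --1-0,-11--
  m29: -1-01,-11--,11--1
  m30: ---10,--1-0,--11-,-11--,11-1-
  m31: --11-,-11--,11--1,11-1-
Essential: ---10, --11-, -0--0, -1-01, 0-1--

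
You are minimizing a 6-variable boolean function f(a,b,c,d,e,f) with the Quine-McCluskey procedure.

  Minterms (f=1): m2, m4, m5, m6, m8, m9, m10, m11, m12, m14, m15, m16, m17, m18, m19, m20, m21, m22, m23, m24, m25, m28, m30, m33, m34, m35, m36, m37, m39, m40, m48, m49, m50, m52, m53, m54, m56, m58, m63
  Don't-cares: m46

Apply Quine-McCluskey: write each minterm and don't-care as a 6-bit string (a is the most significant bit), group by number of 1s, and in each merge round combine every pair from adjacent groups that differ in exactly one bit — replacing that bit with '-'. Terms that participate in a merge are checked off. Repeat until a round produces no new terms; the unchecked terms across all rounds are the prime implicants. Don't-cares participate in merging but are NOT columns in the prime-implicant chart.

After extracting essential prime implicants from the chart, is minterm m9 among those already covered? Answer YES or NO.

size-2^0 implicants → 000010(✓)  000100(✓)  000101(✓)  000110(✓)  001000(✓)  001001(✓)  001010(✓)  001011(✓)  001100(✓)  001110(✓)  001111(✓)  010000(✓)  010001(✓)  010010(✓)  010011(✓)  010100(✓)  010101(✓)  010110(✓)  010111(✓)  011000(✓)  011001(✓)  011100(✓)  011110(✓)  100001(✓)  100010(✓)  100011(✓)  100100(✓)  100101(✓)  100111(✓)  101000(✓)  101110(✓)  110000(✓)  110001(✓)  110010(✓)  110100(✓)  110101(✓)  110110(✓)  111000(✓)  111010(✓)  111111
size-2^1 implicants → -00010(✓)  -00100(✓)  -00101(✓)  -01000(✓)  -01110  -10000(✓)  -10001(✓)  -10010(✓)  -10100(✓)  -10101(✓)  -10110(✓)  -11000(✓)  0-0010(✓)  0-0100(✓)  0-0101(✓)  0-0110(✓)  0-1000(✓)  0-1001(✓)  0-1100(✓)  0-1110(✓)  00-010(✓)  00-100(✓)  00-110(✓)  000-10(✓)  0001-0(✓)  00010-(✓)  001-00(✓)  001-10(✓)  001-11(✓)  0010-0(✓)  0010-1(✓)  00100-(✓)  00101-(✓)  0011-0(✓)  00111-(✓)  01-000(✓)  01-001(✓)  01-100(✓)  01-110(✓)  010-00(✓)  010-01(✓)  010-10(✓)  010-11(✓)  0100-0(✓)  0100-1(✓)  01000-(✓)  01001-(✓)  0101-0(✓)  0101-1(✓)  01010-(✓)  01011-(✓)  011-00(✓)  01100-(✓)  0111-0(✓)  1-0001(✓)  1-0010(✓)  1-0100(✓)  1-0101(✓)  1-1000(✓)  100-01(✓)  100-11(✓)  1000-1(✓)  10001-  1001-1(✓)  10010-(✓)  11-000(✓)  11-010(✓)  110-00(✓)  110-01(✓)  110-10(✓)  1100-0(✓)  11000-(✓)  1101-0(✓)  11010-(✓)  1110-0(✓)
size-2^2 implicants → --0010  --0100(✓)  --0101(✓)  --1000  -0010-(✓)  -1-000  -10-00(✓)  -10-01(✓)  -10-10(✓)  -100-0(✓)  -1000-(✓)  -101-0(✓)  -1010-(✓)  0--100(✓)  0--110(✓)  0-0-10  0-01-0(✓)  0-010-(✓)  0-1-00  0-100-  0-11-0(✓)  00--10  00-1-0(✓)  001--0  001-1-  0010--  01--00  01-00-  01-1-0(✓)  010--0(✓)  010--1(✓)  010-0-(✓)  010-1-(✓)  0100--(✓)  0101--(✓)  1-0-01  1-010-(✓)  100--1  11-0-0  110--0(✓)  110-0-(✓)
size-2^3 implicants → --010-  -10--0  -10-0-  0--1-0  010---
Unchecked terms (primes): --0010, --010-, --1000, -01110, -1-000, -10--0, -10-0-, 0--1-0, 0-0-10, 0-1-00, 0-100-, 00--10, 001--0, 001-1-, 0010--, 01--00, 01-00-, 010---, 1-0-01, 100--1, 10001-, 11-0-0, 111111
Minterm coverage:
  m2 ⊆ --0010,0-0-10,00--10
  m4 ⊆ --010-,0--1-0
  m5 ⊆ --010- [E]
  m6 ⊆ 0--1-0,0-0-10,00--10
  m8 ⊆ --1000,0-1-00,0-100-,001--0,0010--
  m9 ⊆ 0-100-,0010--
  m10 ⊆ 00--10,001--0,001-1-,0010--
  m11 ⊆ 001-1-,0010--
  m12 ⊆ 0--1-0,0-1-00,001--0
  m14 ⊆ -01110,0--1-0,00--10,001--0,001-1-
  m15 ⊆ 001-1- [E]
  m16 ⊆ -1-000,-10--0,-10-0-,01--00,01-00-,010---
  m17 ⊆ -10-0-,01-00-,010---
  m18 ⊆ --0010,-10--0,0-0-10,010---
  m19 ⊆ 010--- [E]
  m20 ⊆ --010-,-10--0,-10-0-,0--1-0,01--00,010---
  m21 ⊆ --010-,-10-0-,010---
  m22 ⊆ -10--0,0--1-0,0-0-10,010---
  m23 ⊆ 010--- [E]
  m24 ⊆ --1000,-1-000,0-1-00,0-100-,01--00,01-00-
  m25 ⊆ 0-100-,01-00-
  m28 ⊆ 0--1-0,0-1-00,01--00
  m30 ⊆ 0--1-0 [E]
  m33 ⊆ 1-0-01,100--1
  m34 ⊆ --0010,10001-
  m35 ⊆ 100--1,10001-
  m36 ⊆ --010- [E]
  m37 ⊆ --010-,1-0-01,100--1
  m39 ⊆ 100--1 [E]
  m40 ⊆ --1000 [E]
  m48 ⊆ -1-000,-10--0,-10-0-,11-0-0
  m49 ⊆ -10-0-,1-0-01
  m50 ⊆ --0010,-10--0,11-0-0
  m52 ⊆ --010-,-10--0,-10-0-
  m53 ⊆ --010-,-10-0-,1-0-01
  m54 ⊆ -10--0 [E]
  m56 ⊆ --1000,-1-000,11-0-0
  m58 ⊆ 11-0-0 [E]
  m63 ⊆ 111111 [E]
E = {--010-, --1000, -10--0, 0--1-0, 001-1-, 010---, 100--1, 11-0-0, 111111}

NO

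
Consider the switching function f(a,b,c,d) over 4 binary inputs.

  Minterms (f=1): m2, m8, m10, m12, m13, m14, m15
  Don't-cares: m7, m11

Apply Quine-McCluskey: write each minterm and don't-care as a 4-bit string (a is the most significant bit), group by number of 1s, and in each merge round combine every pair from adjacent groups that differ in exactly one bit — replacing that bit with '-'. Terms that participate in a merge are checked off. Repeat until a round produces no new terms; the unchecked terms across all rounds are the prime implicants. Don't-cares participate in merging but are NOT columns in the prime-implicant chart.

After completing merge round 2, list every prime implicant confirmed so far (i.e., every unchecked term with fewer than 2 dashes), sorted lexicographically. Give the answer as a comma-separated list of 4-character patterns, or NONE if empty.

-010, -111

Round 0: 0010✓ 0111✓ 1000✓ 1010✓ 1011✓ 1100✓ 1101✓ 1110✓ 1111✓
Round 1: -010 -111 1-00✓ 1-10✓ 1-11✓ 10-0✓ 101-✓ 11-0✓ 11-1✓ 110-✓ 111-✓
Round 2: 1--0 1-1- 11--
PIs = {-010, -111, 1--0, 1-1-, 11--}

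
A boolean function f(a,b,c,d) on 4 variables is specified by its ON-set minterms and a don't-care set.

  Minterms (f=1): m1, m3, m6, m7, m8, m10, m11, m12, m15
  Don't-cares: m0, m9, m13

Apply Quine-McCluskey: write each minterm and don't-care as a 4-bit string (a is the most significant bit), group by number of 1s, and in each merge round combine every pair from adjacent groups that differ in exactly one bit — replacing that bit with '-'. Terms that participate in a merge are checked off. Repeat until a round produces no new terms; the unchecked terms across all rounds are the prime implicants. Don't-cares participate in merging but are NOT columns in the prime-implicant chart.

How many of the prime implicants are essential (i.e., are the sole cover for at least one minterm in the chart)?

[col 0] 0000*, 0001*, 0011*, 0110*, 0111*, 1000*, 1001*, 1010*, 1011*, 1100*, 1101*, 1111*
[col 1] -000*, -001*, -011*, -111*, 0-11*, 00-1*, 000-*, 011-, 1-00*, 1-01*, 1-11*, 10-0*, 10-1*, 100-*, 101-*, 11-1*, 110-*
[col 2] --11, -0-1, -00-, 1--1, 1-0-, 10--
Prime implicants: --11, -0-1, -00-, 011-, 1--1, 1-0-, 10--
PI chart (minterm → PIs covering it):
  1 | -0-1,-00-
  3 | --11,-0-1
  6 | 011-  (sole → essential)
  7 | --11,011-
  8 | -00-,1-0-,10--
  10 | 10--  (sole → essential)
  11 | --11,-0-1,1--1,10--
  12 | 1-0-  (sole → essential)
  15 | --11,1--1
Essential prime implicants: 011-, 1-0-, 10--

3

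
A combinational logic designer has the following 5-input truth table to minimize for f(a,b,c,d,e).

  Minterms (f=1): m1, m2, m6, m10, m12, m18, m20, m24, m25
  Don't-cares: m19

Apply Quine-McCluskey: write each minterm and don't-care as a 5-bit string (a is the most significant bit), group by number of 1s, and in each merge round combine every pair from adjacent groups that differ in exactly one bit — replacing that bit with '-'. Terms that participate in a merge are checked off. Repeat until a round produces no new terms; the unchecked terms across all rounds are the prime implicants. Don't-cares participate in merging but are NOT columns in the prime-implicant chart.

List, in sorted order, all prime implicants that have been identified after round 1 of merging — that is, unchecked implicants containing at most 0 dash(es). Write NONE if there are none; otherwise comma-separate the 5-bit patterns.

size-2^0 implicants → 00001  00010(✓)  00110(✓)  01010(✓)  01100  10010(✓)  10011(✓)  10100  11000(✓)  11001(✓)
size-2^1 implicants → -0010  0-010  00-10  1001-  1100-
Unchecked terms (primes): -0010, 0-010, 00-10, 00001, 01100, 1001-, 10100, 1100-

00001, 01100, 10100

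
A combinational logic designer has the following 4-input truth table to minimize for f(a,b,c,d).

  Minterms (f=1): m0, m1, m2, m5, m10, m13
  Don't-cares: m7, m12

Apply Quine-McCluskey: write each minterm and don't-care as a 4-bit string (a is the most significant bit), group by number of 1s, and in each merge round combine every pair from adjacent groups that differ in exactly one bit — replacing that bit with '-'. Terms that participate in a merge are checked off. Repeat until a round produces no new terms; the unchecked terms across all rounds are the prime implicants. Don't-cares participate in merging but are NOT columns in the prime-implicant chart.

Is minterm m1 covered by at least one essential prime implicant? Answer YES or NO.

NO

Round 0: 0000✓ 0001✓ 0010✓ 0101✓ 0111✓ 1010✓ 1100✓ 1101✓
Round 1: -010 -101 0-01 00-0 000- 01-1 110-
PIs = {-010, -101, 0-01, 00-0, 000-, 01-1, 110-}
Coverage chart:
  m0: 00-0,000-
  m1: 0-01,000-
  m2: -010,00-0
  m5: -101,0-01,01-1
  m10: -010 ←essential
  m13: -101,110-
Essential: -010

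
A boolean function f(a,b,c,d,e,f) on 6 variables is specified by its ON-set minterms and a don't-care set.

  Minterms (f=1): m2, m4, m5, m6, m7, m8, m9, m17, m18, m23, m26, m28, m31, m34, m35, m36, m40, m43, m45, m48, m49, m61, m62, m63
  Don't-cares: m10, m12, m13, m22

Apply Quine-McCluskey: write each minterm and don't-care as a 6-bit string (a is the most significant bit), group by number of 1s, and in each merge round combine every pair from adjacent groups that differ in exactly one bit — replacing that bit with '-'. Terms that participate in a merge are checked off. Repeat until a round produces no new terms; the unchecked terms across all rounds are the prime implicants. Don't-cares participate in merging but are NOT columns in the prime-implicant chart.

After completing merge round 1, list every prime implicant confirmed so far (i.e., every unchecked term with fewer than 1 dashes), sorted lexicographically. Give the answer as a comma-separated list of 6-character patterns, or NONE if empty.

[col 0] 000010*, 000100*, 000101*, 000110*, 000111*, 001000*, 001001*, 001010*, 001100*, 001101*, 010001*, 010010*, 010110*, 010111*, 011010*, 011100*, 011111*, 100010*, 100011*, 100100*, 101000*, 101011*, 101101*, 110000*, 110001*, 111101*, 111110*, 111111*
[col 1] -00010, -00100, -01000, -01101, -10001, -11111, 0-0010*, 0-0110*, 0-0111*, 0-1010*, 0-1100, 00-010*, 00-100*, 00-101*, 000-10*, 0001-0*, 0001-1*, 00010-*, 00011-*, 001-00*, 001-01*, 0010-0, 00100-*, 00110-*, 01-010*, 01-111, 010-10*, 01011-*, 1-1101, 10-011, 10001-, 11000-, 1111-1, 11111-
[col 2] 0--010, 0-0-10, 0-011-, 00-10-, 0001--, 001-0-
Prime implicants: -00010, -00100, -01000, -01101, -10001, -11111, 0--010, 0-0-10, 0-011-, 0-1100, 00-10-, 0001--, 001-0-, 0010-0, 01-111, 1-1101, 10-011, 10001-, 11000-, 1111-1, 11111-

NONE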